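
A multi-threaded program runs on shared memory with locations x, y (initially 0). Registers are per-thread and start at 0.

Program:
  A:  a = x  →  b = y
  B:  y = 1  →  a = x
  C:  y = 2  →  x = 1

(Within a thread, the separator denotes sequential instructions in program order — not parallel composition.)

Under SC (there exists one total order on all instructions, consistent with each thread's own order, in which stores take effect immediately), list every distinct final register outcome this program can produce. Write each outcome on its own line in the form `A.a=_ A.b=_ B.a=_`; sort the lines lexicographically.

A.a=0 A.b=0 B.a=0
A.a=0 A.b=0 B.a=1
A.a=0 A.b=1 B.a=0
A.a=0 A.b=1 B.a=1
A.a=0 A.b=2 B.a=0
A.a=0 A.b=2 B.a=1
A.a=1 A.b=1 B.a=0
A.a=1 A.b=1 B.a=1
A.a=1 A.b=2 B.a=0
A.a=1 A.b=2 B.a=1

outcome vector order: (A.a,A.b,B.a)
|SC outcomes| = 10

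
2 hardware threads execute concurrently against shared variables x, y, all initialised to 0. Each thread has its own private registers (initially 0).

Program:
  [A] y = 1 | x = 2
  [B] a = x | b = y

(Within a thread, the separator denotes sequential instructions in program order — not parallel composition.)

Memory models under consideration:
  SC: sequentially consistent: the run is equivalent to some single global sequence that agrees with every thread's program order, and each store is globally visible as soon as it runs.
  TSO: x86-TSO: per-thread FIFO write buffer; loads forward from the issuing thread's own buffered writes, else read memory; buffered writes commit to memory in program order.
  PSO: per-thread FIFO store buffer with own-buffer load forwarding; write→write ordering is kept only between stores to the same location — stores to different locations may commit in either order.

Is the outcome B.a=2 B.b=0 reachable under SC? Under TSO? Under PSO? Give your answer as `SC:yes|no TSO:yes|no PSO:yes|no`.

SC:no TSO:no PSO:yes

outcome vector order: (B.a,B.b)
SC (3): 0/0 0/1 2/1
TSO (3): 0/0 0/1 2/1
PSO (4): 0/0 0/1 2/0 2/1
target 2/0 ∈ {PSO}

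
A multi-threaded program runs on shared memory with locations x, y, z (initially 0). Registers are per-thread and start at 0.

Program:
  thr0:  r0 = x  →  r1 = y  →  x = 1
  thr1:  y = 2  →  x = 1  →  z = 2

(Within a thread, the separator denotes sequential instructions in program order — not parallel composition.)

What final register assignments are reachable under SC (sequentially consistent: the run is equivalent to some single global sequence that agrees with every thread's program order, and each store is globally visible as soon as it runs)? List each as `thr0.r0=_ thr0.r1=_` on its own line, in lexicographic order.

thr0.r0=0 thr0.r1=0
thr0.r0=0 thr0.r1=2
thr0.r0=1 thr0.r1=2

outcome vector order: (thr0.r0,thr0.r1)
|SC outcomes| = 3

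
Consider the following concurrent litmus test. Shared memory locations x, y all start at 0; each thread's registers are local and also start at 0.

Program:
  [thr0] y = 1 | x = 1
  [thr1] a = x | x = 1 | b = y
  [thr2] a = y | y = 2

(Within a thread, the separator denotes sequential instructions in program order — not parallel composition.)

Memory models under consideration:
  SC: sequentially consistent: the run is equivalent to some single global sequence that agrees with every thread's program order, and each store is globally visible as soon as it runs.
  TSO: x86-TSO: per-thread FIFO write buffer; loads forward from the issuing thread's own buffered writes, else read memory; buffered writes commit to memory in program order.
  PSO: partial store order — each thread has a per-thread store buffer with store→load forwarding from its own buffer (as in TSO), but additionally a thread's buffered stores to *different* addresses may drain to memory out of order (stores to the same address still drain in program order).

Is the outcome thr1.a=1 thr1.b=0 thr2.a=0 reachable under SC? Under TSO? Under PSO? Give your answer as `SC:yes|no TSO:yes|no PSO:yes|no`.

outcome vector order: (thr1.a,thr1.b,thr2.a)
SC (10): 000 001 010 011 020 021 110 111 120 121
TSO (10): 000 001 010 011 020 021 110 111 120 121
PSO (12): 000 001 010 011 020 021 100 101 110 111 120 121
target 100 ∈ {PSO}

SC:no TSO:no PSO:yes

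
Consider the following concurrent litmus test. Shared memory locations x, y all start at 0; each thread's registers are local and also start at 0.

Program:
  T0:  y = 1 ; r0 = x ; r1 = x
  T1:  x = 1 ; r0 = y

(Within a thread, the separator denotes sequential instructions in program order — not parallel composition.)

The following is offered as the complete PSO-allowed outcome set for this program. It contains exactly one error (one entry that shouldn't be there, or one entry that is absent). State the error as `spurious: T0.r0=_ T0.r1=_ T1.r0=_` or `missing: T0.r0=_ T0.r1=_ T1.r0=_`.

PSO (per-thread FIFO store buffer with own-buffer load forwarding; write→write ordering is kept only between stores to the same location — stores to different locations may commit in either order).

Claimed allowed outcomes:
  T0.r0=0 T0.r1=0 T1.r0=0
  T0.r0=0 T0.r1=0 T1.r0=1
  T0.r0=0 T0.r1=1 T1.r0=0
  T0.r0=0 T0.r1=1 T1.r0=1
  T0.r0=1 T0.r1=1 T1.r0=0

missing: T0.r0=1 T0.r1=1 T1.r0=1

outcome vector order: (T0.r0,T0.r1,T1.r0)
under PSO → (0,0,0), (0,0,1), (0,1,0), (0,1,1), (1,1,0), (1,1,1)
PSO∖claimed = {(1,1,1)}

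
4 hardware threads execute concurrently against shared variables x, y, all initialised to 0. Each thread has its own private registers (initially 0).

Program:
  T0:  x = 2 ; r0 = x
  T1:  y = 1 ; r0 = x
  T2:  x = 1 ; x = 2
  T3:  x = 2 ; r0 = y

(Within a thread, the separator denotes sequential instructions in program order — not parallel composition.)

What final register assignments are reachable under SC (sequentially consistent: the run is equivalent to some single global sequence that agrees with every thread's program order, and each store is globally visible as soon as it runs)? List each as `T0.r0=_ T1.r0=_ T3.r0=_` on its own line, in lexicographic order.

T0.r0=1 T1.r0=0 T3.r0=1
T0.r0=1 T1.r0=1 T3.r0=0
T0.r0=1 T1.r0=1 T3.r0=1
T0.r0=1 T1.r0=2 T3.r0=0
T0.r0=1 T1.r0=2 T3.r0=1
T0.r0=2 T1.r0=0 T3.r0=1
T0.r0=2 T1.r0=1 T3.r0=0
T0.r0=2 T1.r0=1 T3.r0=1
T0.r0=2 T1.r0=2 T3.r0=0
T0.r0=2 T1.r0=2 T3.r0=1

outcome vector order: (T0.r0,T1.r0,T3.r0)
|SC outcomes| = 10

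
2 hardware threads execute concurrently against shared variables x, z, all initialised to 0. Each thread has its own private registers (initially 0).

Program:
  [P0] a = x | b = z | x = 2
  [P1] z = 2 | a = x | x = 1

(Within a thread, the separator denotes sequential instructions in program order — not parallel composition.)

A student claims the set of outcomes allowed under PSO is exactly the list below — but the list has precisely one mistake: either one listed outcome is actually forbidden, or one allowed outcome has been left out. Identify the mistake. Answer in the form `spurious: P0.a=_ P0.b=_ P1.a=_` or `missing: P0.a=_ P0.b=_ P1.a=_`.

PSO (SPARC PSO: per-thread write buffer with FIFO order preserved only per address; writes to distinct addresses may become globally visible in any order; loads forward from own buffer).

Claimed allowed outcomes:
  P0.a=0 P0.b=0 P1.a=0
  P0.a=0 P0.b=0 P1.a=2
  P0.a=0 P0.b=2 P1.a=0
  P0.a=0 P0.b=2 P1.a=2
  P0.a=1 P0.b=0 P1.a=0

missing: P0.a=1 P0.b=2 P1.a=0

outcome vector order: (P0.a,P0.b,P1.a)
PSO: 6 outcomes — {<0 0 0> <0 0 2> <0 2 0> <0 2 2> <1 0 0> <1 2 0>}
PSO∖claimed = {<1 2 0>}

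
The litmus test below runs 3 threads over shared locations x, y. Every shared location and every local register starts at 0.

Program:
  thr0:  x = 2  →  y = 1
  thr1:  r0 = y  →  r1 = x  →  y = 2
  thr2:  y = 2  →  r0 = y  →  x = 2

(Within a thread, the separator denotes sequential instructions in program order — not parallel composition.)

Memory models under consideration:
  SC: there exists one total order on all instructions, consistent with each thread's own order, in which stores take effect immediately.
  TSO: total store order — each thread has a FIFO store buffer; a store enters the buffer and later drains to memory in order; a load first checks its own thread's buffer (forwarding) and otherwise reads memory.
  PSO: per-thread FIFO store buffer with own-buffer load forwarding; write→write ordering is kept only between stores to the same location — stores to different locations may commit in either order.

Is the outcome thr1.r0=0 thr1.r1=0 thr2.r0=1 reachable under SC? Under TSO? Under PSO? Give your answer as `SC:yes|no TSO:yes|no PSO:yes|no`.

SC:yes TSO:yes PSO:yes

outcome vector order: (thr1.r0,thr1.r1,thr2.r0)
SC: 10 outcomes — {(0,0,1); (0,0,2); (0,2,1); (0,2,2); (1,2,1); (1,2,2); (2,0,1); (2,0,2); (2,2,1); (2,2,2)}
TSO: 10 outcomes — {(0,0,1); (0,0,2); (0,2,1); (0,2,2); (1,2,1); (1,2,2); (2,0,1); (2,0,2); (2,2,1); (2,2,2)}
PSO: 12 outcomes — {(0,0,1); (0,0,2); (0,2,1); (0,2,2); (1,0,1); (1,0,2); (1,2,1); (1,2,2); (2,0,1); (2,0,2); (2,2,1); (2,2,2)}
target (0,0,1) ∈ {SC,TSO,PSO}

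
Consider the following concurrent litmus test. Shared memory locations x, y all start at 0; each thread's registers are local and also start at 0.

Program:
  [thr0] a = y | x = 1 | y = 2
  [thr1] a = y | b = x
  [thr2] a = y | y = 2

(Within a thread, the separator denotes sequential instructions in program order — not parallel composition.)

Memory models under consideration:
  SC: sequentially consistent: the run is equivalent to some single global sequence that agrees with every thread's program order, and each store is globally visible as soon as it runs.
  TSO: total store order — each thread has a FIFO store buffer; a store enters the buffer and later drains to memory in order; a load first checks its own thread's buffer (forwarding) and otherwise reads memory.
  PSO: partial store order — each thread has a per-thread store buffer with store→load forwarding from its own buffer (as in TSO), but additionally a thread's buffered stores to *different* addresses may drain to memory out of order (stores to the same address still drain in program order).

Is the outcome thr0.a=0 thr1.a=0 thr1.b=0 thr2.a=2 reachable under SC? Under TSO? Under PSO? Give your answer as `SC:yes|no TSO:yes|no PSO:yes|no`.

SC:yes TSO:yes PSO:yes

outcome vector order: (thr0.a,thr1.a,thr1.b,thr2.a)
SC: 11 outcomes — {0000; 0002; 0010; 0012; 0200; 0210; 0212; 2000; 2010; 2200; 2210}
TSO: 11 outcomes — {0000; 0002; 0010; 0012; 0200; 0210; 0212; 2000; 2010; 2200; 2210}
PSO: 12 outcomes — {0000; 0002; 0010; 0012; 0200; 0202; 0210; 0212; 2000; 2010; 2200; 2210}
target 0002 ∈ {SC,TSO,PSO}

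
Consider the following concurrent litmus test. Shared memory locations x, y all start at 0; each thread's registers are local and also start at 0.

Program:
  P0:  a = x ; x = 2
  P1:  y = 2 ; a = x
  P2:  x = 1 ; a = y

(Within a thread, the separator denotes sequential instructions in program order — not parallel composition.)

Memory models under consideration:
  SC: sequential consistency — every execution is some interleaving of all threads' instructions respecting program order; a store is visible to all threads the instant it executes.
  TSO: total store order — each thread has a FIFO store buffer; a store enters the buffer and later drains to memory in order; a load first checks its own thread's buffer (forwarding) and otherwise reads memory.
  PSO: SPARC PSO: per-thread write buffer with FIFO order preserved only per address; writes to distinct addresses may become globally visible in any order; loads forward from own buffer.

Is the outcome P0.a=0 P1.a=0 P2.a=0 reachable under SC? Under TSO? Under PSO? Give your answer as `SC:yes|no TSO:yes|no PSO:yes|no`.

SC:no TSO:yes PSO:yes

outcome vector order: (P0.a,P1.a,P2.a)
under SC → 0/0/2, 0/1/0, 0/1/2, 0/2/0, 0/2/2, 1/0/2, 1/1/0, 1/1/2, 1/2/0, 1/2/2
under TSO → 0/0/0, 0/0/2, 0/1/0, 0/1/2, 0/2/0, 0/2/2, 1/0/0, 1/0/2, 1/1/0, 1/1/2, 1/2/0, 1/2/2
under PSO → 0/0/0, 0/0/2, 0/1/0, 0/1/2, 0/2/0, 0/2/2, 1/0/0, 1/0/2, 1/1/0, 1/1/2, 1/2/0, 1/2/2
target 0/0/0 ∈ {TSO,PSO}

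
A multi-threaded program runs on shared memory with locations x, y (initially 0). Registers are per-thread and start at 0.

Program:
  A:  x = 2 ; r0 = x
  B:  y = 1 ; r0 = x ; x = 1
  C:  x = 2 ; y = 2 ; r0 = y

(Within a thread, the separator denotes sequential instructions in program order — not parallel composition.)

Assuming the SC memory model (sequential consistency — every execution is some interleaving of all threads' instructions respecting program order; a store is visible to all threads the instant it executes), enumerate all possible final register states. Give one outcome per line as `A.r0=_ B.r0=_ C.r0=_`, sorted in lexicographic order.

A.r0=1 B.r0=0 C.r0=2
A.r0=1 B.r0=2 C.r0=1
A.r0=1 B.r0=2 C.r0=2
A.r0=2 B.r0=0 C.r0=2
A.r0=2 B.r0=2 C.r0=1
A.r0=2 B.r0=2 C.r0=2

outcome vector order: (A.r0,B.r0,C.r0)
|SC outcomes| = 6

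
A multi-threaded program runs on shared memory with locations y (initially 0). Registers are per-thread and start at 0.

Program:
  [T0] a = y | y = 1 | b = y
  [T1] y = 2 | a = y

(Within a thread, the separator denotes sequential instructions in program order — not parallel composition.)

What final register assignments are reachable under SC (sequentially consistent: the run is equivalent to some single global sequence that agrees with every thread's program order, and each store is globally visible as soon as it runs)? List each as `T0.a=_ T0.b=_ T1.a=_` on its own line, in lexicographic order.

T0.a=0 T0.b=1 T1.a=1
T0.a=0 T0.b=1 T1.a=2
T0.a=0 T0.b=2 T1.a=2
T0.a=2 T0.b=1 T1.a=1
T0.a=2 T0.b=1 T1.a=2

outcome vector order: (T0.a,T0.b,T1.a)
|SC outcomes| = 5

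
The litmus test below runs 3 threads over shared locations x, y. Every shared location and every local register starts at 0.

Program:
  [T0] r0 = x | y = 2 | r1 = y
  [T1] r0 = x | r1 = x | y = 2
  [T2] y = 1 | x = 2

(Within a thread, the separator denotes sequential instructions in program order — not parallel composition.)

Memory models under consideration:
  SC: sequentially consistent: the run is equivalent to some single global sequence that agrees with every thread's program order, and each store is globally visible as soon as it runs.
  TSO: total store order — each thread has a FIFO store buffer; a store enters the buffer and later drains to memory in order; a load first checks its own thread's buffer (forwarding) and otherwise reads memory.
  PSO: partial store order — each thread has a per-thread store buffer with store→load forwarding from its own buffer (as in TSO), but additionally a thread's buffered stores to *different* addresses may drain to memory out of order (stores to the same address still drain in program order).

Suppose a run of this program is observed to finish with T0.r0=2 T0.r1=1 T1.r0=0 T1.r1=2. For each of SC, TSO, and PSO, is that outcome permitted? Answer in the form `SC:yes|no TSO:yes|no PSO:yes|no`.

SC:no TSO:no PSO:yes

outcome vector order: (T0.r0,T0.r1,T1.r0,T1.r1)
under SC → 0/1/0/0, 0/1/0/2, 0/1/2/2, 0/2/0/0, 0/2/0/2, 0/2/2/2, 2/2/0/0, 2/2/0/2, 2/2/2/2
under TSO → 0/1/0/0, 0/1/0/2, 0/1/2/2, 0/2/0/0, 0/2/0/2, 0/2/2/2, 2/2/0/0, 2/2/0/2, 2/2/2/2
under PSO → 0/1/0/0, 0/1/0/2, 0/1/2/2, 0/2/0/0, 0/2/0/2, 0/2/2/2, 2/1/0/0, 2/1/0/2, 2/1/2/2, 2/2/0/0, 2/2/0/2, 2/2/2/2
target 2/1/0/2 ∈ {PSO}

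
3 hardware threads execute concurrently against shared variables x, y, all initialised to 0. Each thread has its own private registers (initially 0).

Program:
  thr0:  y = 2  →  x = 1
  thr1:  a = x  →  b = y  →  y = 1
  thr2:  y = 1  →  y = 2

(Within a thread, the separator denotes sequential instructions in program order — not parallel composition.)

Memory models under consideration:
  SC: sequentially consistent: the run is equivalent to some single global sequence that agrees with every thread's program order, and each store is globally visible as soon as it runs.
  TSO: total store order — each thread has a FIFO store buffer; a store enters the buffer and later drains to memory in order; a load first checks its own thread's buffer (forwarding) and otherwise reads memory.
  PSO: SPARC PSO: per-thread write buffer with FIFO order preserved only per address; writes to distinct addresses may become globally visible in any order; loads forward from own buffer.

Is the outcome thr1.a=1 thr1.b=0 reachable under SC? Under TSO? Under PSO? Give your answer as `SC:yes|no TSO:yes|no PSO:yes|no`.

SC:no TSO:no PSO:yes

outcome vector order: (thr1.a,thr1.b)
under SC → 00, 01, 02, 11, 12
under TSO → 00, 01, 02, 11, 12
under PSO → 00, 01, 02, 10, 11, 12
target 10 ∈ {PSO}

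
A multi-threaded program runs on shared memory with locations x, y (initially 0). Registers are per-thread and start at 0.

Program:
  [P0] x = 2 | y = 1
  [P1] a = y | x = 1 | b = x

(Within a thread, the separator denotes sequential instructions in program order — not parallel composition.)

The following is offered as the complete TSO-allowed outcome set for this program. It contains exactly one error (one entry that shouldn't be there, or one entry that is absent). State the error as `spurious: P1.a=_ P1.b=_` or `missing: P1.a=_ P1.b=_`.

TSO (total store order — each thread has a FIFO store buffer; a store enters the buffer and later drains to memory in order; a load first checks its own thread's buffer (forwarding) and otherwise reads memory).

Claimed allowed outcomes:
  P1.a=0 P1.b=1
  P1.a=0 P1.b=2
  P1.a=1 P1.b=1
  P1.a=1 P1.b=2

spurious: P1.a=1 P1.b=2

outcome vector order: (P1.a,P1.b)
under TSO → 01; 02; 11
claimed∖TSO = {12}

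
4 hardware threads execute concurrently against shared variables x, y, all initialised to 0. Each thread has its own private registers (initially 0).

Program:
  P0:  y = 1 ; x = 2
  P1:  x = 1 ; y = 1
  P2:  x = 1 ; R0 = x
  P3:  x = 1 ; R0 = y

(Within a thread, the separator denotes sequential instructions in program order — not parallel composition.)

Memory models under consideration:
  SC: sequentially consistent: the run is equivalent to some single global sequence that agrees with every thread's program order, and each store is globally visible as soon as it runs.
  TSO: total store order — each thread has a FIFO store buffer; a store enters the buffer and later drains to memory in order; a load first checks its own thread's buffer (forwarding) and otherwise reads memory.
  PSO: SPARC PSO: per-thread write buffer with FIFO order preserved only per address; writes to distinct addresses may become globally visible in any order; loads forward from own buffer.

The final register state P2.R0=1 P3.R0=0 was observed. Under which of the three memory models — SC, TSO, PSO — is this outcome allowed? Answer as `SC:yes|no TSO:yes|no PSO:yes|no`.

SC:yes TSO:yes PSO:yes

outcome vector order: (P2.R0,P3.R0)
under SC → (1,0); (1,1); (2,0); (2,1)
under TSO → (1,0); (1,1); (2,0); (2,1)
under PSO → (1,0); (1,1); (2,0); (2,1)
target (1,0) ∈ {SC,TSO,PSO}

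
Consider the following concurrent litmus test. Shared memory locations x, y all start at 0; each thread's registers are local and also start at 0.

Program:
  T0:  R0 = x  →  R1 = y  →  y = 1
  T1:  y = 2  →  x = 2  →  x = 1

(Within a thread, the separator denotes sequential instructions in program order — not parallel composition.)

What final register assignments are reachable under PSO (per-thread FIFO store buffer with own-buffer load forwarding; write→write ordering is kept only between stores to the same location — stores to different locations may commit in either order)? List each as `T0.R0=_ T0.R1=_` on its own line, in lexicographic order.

T0.R0=0 T0.R1=0
T0.R0=0 T0.R1=2
T0.R0=1 T0.R1=0
T0.R0=1 T0.R1=2
T0.R0=2 T0.R1=0
T0.R0=2 T0.R1=2

outcome vector order: (T0.R0,T0.R1)
|PSO outcomes| = 6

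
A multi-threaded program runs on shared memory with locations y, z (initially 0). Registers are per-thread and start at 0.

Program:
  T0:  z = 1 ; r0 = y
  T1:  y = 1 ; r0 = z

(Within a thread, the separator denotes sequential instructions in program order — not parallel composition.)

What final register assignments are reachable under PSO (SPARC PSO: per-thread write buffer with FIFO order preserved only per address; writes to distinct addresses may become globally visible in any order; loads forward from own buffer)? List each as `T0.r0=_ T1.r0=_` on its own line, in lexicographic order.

T0.r0=0 T1.r0=0
T0.r0=0 T1.r0=1
T0.r0=1 T1.r0=0
T0.r0=1 T1.r0=1

outcome vector order: (T0.r0,T1.r0)
|PSO outcomes| = 4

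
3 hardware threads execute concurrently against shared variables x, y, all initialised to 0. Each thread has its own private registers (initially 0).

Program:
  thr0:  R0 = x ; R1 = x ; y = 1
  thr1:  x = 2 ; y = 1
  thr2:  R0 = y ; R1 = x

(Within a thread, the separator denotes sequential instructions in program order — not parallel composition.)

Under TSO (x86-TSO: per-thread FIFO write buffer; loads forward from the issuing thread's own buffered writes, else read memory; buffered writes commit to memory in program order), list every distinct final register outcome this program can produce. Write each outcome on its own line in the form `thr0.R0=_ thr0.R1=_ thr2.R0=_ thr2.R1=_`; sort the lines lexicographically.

outcome vector order: (thr0.R0,thr0.R1,thr2.R0,thr2.R1)
|TSO outcomes| = 10

thr0.R0=0 thr0.R1=0 thr2.R0=0 thr2.R1=0
thr0.R0=0 thr0.R1=0 thr2.R0=0 thr2.R1=2
thr0.R0=0 thr0.R1=0 thr2.R0=1 thr2.R1=0
thr0.R0=0 thr0.R1=0 thr2.R0=1 thr2.R1=2
thr0.R0=0 thr0.R1=2 thr2.R0=0 thr2.R1=0
thr0.R0=0 thr0.R1=2 thr2.R0=0 thr2.R1=2
thr0.R0=0 thr0.R1=2 thr2.R0=1 thr2.R1=2
thr0.R0=2 thr0.R1=2 thr2.R0=0 thr2.R1=0
thr0.R0=2 thr0.R1=2 thr2.R0=0 thr2.R1=2
thr0.R0=2 thr0.R1=2 thr2.R0=1 thr2.R1=2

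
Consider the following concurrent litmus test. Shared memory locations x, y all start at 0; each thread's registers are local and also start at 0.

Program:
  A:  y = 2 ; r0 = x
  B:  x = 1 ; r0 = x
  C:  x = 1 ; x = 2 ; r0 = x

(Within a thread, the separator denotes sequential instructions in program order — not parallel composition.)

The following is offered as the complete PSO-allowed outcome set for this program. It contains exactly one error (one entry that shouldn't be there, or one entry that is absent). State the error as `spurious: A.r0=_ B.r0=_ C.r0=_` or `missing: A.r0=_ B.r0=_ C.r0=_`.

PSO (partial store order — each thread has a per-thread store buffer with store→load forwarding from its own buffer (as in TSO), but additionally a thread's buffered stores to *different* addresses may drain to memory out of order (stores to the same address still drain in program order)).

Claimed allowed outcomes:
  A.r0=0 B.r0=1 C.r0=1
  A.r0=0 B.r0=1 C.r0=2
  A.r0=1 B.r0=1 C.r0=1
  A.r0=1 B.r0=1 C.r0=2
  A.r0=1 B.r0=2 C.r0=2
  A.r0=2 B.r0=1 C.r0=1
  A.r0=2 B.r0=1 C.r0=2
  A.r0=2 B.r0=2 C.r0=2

outcome vector order: (A.r0,B.r0,C.r0)
PSO: 9 outcomes — {011, 012, 022, 111, 112, 122, 211, 212, 222}
PSO∖claimed = {022}

missing: A.r0=0 B.r0=2 C.r0=2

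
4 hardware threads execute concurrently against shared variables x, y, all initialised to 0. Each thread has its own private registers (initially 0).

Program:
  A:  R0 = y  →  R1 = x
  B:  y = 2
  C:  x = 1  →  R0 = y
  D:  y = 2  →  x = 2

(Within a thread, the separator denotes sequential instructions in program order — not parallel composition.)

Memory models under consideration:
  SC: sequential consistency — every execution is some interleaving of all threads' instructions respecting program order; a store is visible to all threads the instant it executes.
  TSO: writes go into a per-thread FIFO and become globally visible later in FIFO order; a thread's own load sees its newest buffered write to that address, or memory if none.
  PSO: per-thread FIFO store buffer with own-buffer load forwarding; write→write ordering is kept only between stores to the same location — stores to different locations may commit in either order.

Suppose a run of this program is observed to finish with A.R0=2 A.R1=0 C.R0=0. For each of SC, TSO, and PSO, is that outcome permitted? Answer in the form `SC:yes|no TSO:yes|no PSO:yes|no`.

outcome vector order: (A.R0,A.R1,C.R0)
under SC → 0/0/0 0/0/2 0/1/0 0/1/2 0/2/0 0/2/2 2/0/2 2/1/0 2/1/2 2/2/0 2/2/2
under TSO → 0/0/0 0/0/2 0/1/0 0/1/2 0/2/0 0/2/2 2/0/0 2/0/2 2/1/0 2/1/2 2/2/0 2/2/2
under PSO → 0/0/0 0/0/2 0/1/0 0/1/2 0/2/0 0/2/2 2/0/0 2/0/2 2/1/0 2/1/2 2/2/0 2/2/2
target 2/0/0 ∈ {TSO,PSO}

SC:no TSO:yes PSO:yes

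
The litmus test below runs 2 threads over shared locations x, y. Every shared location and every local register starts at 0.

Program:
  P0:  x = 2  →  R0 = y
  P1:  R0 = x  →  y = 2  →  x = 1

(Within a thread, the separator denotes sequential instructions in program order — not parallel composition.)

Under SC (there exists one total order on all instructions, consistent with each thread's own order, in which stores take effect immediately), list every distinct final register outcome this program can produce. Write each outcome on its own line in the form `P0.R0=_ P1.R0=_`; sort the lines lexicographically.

outcome vector order: (P0.R0,P1.R0)
|SC outcomes| = 4

P0.R0=0 P1.R0=0
P0.R0=0 P1.R0=2
P0.R0=2 P1.R0=0
P0.R0=2 P1.R0=2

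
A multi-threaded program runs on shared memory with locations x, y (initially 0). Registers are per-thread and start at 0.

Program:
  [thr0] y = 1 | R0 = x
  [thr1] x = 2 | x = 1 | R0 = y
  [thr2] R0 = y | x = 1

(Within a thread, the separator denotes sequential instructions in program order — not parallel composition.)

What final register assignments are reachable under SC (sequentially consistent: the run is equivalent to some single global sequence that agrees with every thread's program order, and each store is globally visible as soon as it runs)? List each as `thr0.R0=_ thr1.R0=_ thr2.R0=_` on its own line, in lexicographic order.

thr0.R0=0 thr1.R0=1 thr2.R0=0
thr0.R0=0 thr1.R0=1 thr2.R0=1
thr0.R0=1 thr1.R0=0 thr2.R0=0
thr0.R0=1 thr1.R0=0 thr2.R0=1
thr0.R0=1 thr1.R0=1 thr2.R0=0
thr0.R0=1 thr1.R0=1 thr2.R0=1
thr0.R0=2 thr1.R0=1 thr2.R0=0
thr0.R0=2 thr1.R0=1 thr2.R0=1

outcome vector order: (thr0.R0,thr1.R0,thr2.R0)
|SC outcomes| = 8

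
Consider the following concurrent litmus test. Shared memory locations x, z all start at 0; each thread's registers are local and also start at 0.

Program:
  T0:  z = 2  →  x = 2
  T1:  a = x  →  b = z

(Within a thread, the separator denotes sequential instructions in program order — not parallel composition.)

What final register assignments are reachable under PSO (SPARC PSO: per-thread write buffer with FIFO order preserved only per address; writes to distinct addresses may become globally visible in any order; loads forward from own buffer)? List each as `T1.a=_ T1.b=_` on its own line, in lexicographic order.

outcome vector order: (T1.a,T1.b)
|PSO outcomes| = 4

T1.a=0 T1.b=0
T1.a=0 T1.b=2
T1.a=2 T1.b=0
T1.a=2 T1.b=2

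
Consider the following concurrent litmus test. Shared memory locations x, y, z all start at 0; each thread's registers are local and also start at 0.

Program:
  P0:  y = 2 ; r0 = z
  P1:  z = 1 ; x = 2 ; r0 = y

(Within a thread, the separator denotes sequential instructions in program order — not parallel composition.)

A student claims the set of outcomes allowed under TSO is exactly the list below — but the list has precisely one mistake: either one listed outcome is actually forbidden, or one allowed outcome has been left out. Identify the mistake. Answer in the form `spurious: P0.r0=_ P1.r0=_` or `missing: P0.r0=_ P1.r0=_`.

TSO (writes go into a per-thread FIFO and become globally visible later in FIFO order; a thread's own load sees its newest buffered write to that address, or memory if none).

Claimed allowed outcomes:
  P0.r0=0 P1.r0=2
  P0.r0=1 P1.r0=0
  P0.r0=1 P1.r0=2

missing: P0.r0=0 P1.r0=0

outcome vector order: (P0.r0,P1.r0)
under TSO → 00, 02, 10, 12
TSO∖claimed = {00}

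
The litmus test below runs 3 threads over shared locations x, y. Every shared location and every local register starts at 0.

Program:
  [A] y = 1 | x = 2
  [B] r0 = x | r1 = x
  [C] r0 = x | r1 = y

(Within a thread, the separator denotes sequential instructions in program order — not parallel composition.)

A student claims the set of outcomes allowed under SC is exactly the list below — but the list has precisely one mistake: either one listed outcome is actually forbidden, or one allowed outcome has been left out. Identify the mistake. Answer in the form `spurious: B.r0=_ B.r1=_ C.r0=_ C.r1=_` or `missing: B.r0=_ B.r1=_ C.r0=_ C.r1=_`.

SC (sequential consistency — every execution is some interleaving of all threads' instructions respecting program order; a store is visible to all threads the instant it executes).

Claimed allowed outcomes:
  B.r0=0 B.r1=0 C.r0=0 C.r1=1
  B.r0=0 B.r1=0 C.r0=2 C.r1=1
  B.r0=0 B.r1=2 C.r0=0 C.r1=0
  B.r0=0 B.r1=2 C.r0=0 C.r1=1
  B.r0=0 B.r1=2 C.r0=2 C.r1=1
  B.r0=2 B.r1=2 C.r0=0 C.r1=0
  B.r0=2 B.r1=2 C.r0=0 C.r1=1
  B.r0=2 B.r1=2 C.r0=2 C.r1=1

outcome vector order: (B.r0,B.r1,C.r0,C.r1)
SC: 9 outcomes — {0000 0001 0021 0200 0201 0221 2200 2201 2221}
SC∖claimed = {0000}

missing: B.r0=0 B.r1=0 C.r0=0 C.r1=0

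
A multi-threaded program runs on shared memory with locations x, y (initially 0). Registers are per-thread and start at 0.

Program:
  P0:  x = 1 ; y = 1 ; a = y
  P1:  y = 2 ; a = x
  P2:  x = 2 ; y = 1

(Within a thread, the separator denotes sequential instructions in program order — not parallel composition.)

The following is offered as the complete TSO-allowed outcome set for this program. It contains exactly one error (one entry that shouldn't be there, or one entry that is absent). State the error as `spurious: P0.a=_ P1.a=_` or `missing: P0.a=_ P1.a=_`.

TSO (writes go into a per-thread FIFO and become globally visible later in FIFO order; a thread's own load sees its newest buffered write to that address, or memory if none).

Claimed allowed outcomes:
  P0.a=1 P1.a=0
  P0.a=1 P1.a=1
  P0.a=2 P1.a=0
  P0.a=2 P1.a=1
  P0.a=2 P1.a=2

missing: P0.a=1 P1.a=2

outcome vector order: (P0.a,P1.a)
TSO: 6 outcomes — {10, 11, 12, 20, 21, 22}
TSO∖claimed = {12}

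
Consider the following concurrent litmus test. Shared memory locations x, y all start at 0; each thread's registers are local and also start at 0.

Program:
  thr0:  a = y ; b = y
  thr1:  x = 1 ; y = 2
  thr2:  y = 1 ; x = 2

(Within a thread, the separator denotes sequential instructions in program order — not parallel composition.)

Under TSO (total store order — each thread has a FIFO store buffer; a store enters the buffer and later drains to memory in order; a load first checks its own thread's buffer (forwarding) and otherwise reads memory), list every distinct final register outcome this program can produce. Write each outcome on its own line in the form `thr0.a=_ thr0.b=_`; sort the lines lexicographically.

thr0.a=0 thr0.b=0
thr0.a=0 thr0.b=1
thr0.a=0 thr0.b=2
thr0.a=1 thr0.b=1
thr0.a=1 thr0.b=2
thr0.a=2 thr0.b=1
thr0.a=2 thr0.b=2

outcome vector order: (thr0.a,thr0.b)
|TSO outcomes| = 7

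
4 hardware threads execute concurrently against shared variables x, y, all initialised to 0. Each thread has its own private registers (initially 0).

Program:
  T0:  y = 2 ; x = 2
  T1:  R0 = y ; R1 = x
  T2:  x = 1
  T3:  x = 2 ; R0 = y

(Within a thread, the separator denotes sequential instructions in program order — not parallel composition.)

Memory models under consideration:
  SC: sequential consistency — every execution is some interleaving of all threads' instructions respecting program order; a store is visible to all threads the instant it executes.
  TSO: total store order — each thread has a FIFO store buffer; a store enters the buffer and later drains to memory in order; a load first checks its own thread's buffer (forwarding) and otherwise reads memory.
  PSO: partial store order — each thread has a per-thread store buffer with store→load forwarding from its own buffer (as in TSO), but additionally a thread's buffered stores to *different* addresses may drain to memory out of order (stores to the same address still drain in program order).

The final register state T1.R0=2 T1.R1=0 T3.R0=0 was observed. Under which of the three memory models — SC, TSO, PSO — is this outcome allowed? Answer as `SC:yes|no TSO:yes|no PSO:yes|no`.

outcome vector order: (T1.R0,T1.R1,T3.R0)
under SC → 000 002 010 012 020 022 202 210 212 220 222
under TSO → 000 002 010 012 020 022 200 202 210 212 220 222
under PSO → 000 002 010 012 020 022 200 202 210 212 220 222
target 200 ∈ {TSO,PSO}

SC:no TSO:yes PSO:yes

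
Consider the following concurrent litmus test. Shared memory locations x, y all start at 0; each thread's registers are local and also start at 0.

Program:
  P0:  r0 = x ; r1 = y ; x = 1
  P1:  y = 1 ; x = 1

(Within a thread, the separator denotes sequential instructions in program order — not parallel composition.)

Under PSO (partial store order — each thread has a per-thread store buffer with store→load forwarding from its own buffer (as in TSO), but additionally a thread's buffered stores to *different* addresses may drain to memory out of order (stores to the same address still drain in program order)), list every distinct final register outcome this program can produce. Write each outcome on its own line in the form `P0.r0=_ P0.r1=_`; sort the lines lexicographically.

outcome vector order: (P0.r0,P0.r1)
|PSO outcomes| = 4

P0.r0=0 P0.r1=0
P0.r0=0 P0.r1=1
P0.r0=1 P0.r1=0
P0.r0=1 P0.r1=1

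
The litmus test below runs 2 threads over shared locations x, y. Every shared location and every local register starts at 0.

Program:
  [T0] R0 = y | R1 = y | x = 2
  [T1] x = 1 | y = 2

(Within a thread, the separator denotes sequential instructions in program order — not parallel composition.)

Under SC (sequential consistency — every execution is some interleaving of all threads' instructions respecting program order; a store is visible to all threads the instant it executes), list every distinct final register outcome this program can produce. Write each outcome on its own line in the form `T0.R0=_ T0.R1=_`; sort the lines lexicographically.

outcome vector order: (T0.R0,T0.R1)
|SC outcomes| = 3

T0.R0=0 T0.R1=0
T0.R0=0 T0.R1=2
T0.R0=2 T0.R1=2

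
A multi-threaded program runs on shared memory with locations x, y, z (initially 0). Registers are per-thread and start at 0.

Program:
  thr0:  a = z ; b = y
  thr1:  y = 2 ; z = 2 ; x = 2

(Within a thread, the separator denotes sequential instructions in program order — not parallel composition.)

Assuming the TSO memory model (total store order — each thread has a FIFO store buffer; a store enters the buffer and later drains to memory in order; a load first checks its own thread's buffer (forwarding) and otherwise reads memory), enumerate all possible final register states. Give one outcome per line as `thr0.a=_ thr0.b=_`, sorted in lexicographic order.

thr0.a=0 thr0.b=0
thr0.a=0 thr0.b=2
thr0.a=2 thr0.b=2

outcome vector order: (thr0.a,thr0.b)
|TSO outcomes| = 3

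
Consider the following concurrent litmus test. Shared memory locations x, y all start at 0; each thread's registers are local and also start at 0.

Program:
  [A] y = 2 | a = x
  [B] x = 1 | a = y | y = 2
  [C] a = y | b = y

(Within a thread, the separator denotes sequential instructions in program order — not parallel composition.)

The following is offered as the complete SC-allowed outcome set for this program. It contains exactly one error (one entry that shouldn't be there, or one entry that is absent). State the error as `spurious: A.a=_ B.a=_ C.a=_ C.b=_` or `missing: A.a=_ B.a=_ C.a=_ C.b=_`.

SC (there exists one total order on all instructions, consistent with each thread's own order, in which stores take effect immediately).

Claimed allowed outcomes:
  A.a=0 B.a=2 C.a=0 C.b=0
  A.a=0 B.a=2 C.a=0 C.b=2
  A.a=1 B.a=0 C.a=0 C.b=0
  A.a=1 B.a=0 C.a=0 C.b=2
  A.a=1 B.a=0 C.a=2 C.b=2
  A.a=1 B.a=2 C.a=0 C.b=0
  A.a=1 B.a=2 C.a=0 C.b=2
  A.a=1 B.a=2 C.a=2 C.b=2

missing: A.a=0 B.a=2 C.a=2 C.b=2

outcome vector order: (A.a,B.a,C.a,C.b)
SC: 9 outcomes — {0200, 0202, 0222, 1000, 1002, 1022, 1200, 1202, 1222}
SC∖claimed = {0222}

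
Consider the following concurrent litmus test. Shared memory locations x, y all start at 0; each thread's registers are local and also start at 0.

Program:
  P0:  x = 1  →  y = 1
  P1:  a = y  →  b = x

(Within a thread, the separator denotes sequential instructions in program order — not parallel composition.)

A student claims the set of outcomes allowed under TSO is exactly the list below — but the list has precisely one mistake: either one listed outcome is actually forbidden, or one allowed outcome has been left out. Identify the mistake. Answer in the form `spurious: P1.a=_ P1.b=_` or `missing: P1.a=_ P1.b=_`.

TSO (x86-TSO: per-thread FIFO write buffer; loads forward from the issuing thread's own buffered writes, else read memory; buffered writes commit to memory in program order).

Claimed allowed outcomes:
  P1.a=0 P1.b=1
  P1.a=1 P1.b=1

missing: P1.a=0 P1.b=0

outcome vector order: (P1.a,P1.b)
TSO: 3 outcomes — {<0 0>; <0 1>; <1 1>}
TSO∖claimed = {<0 0>}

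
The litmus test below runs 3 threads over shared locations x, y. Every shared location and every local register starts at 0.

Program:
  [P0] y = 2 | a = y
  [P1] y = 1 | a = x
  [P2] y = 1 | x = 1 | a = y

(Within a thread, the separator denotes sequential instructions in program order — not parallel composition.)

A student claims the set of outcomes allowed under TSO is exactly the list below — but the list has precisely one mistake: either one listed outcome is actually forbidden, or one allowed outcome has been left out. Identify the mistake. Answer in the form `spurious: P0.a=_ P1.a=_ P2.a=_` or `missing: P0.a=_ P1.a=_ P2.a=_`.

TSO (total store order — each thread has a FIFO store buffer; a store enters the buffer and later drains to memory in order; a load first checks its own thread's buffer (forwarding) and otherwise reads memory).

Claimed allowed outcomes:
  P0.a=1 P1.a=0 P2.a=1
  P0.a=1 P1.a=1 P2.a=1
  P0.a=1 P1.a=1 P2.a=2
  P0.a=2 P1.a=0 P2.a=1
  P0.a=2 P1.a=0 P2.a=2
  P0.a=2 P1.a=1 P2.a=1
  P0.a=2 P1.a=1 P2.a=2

outcome vector order: (P0.a,P1.a,P2.a)
[TSO] allowed = {<1 0 1>, <1 0 2>, <1 1 1>, <1 1 2>, <2 0 1>, <2 0 2>, <2 1 1>, <2 1 2>}
TSO∖claimed = {<1 0 2>}

missing: P0.a=1 P1.a=0 P2.a=2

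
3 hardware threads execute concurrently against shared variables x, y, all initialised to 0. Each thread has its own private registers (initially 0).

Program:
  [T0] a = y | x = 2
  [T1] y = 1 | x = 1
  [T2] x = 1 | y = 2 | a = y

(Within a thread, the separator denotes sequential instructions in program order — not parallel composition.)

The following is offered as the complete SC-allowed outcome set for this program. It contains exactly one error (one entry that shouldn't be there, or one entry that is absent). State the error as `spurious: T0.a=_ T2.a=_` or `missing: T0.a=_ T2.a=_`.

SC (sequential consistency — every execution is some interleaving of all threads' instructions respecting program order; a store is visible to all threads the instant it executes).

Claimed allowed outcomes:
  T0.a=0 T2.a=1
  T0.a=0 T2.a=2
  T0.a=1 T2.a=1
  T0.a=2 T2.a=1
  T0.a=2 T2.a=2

missing: T0.a=1 T2.a=2

outcome vector order: (T0.a,T2.a)
[SC] allowed = {01, 02, 11, 12, 21, 22}
SC∖claimed = {12}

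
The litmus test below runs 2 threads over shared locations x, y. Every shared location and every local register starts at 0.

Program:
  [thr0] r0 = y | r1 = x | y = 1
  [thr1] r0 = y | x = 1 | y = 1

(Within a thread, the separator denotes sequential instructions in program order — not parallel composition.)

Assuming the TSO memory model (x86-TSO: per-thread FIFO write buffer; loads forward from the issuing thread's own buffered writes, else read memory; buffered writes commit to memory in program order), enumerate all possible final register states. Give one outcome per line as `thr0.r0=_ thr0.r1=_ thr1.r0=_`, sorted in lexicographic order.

thr0.r0=0 thr0.r1=0 thr1.r0=0
thr0.r0=0 thr0.r1=0 thr1.r0=1
thr0.r0=0 thr0.r1=1 thr1.r0=0
thr0.r0=1 thr0.r1=1 thr1.r0=0

outcome vector order: (thr0.r0,thr0.r1,thr1.r0)
|TSO outcomes| = 4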